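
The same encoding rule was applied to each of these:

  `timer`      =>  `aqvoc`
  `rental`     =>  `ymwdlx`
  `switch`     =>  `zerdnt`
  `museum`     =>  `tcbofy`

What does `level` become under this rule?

Letter i (0-indexed) is shifted by i+7, so successive shifts are 7, 8, 9, ….
On level: l+7=s, e+8=m, v+9=e, e+10=o, l+11=w.

smeow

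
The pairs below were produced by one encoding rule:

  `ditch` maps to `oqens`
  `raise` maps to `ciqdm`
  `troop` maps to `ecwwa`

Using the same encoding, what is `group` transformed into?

rcwca

The shift depends on letter class: consonant d→o is +11, but vowel i→q is +8. The rule splits by letter class: vowels +8, consonants +11.
On group: g(cons)+11=r, r(cons)+11=c, o(vowel)+8=w, u(vowel)+8=c, p(cons)+11=a.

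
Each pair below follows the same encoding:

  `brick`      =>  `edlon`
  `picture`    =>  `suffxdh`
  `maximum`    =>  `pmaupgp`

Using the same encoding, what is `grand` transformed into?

Shifts by position in brick: pos 0: b→e (+3), pos 1: r→d (+12), pos 2: i→l (+3), pos 3: c→o (+12) — repeating every 2. The shifts repeat in a cycle of length 2: positions 0,1,… shift by +3, +12, then the pattern repeats.
Applying it to grand: g+3=j, r+12=d, a+3=d, n+12=z, d+3=g.

jddzg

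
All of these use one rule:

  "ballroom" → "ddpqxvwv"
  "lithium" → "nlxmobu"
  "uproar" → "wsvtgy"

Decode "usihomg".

specify

Each letter shifts forward by (position + 2), i.e. 2, 3, 4, … — the shift grows by one for each successive letter.
Undoing it on usihomg: u−2=s, s−3=p, i−4=e, h−5=c, o−6=i, m−7=f, g−8=y.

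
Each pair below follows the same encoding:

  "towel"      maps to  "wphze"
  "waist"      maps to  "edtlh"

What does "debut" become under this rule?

efmpo

The output letters match the input read backwards, each shifted +11: towel reversed is lewot. Two steps: reverse the string, then apply a Caesar shift of +11.
Applying it to debut: reverse → tubed; then shift: t+11=e, u+11=f, b+11=m, e+11=p, d+11=o.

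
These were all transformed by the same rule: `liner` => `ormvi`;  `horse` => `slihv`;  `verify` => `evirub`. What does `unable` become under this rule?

Each pair mirrors across the alphabet (l↔o, i↔r, n↔m): positions sum to 25. Letters are reflected about the middle of the alphabet (position → 25−position): Atbash.
For unable: u↔f, n↔m, a↔z, b↔y, l↔o, e↔v.

fmzyov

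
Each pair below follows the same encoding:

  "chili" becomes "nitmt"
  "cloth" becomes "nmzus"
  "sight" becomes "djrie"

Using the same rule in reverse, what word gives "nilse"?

The shifts repeat in a cycle of length 2: positions 0,1,… shift by +11, +1, then the pattern repeats.
Reversing it on nilse: n−11=c, i−1=h, l−11=a, s−1=r, e−11=t.

chart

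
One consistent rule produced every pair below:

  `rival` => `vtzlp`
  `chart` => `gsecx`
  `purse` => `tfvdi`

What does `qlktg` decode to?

It's a Vigenère-style cipher with numeric key [4,11]: position i shifts by key[i mod 2].
Undoing it on qlktg: q−4=m, l−11=a, k−4=g, t−11=i, g−4=c.

magic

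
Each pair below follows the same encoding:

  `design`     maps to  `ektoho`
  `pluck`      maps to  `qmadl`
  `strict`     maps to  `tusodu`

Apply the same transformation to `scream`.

tdskgn

The shift depends on letter class: consonant d→e is +1, but vowel e→k is +6. The rule splits by letter class: vowels +6, consonants +1.
On scream: s(cons)+1=t, c(cons)+1=d, r(cons)+1=s, e(vowel)+6=k, a(vowel)+6=g, m(cons)+1=n.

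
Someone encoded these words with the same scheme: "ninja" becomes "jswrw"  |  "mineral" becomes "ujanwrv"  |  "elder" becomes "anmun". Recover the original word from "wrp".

The output letters match the input read backwards, each shifted +9: ninja reversed is ajnin. The word is reversed, then every letter is shifted forward by 9.
Decoding wrp: shift back: w−9=n, r−9=i, p−9=g → nig; then reverse → gin.

gin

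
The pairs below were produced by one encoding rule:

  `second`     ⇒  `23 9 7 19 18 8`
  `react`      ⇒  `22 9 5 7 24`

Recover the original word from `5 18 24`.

s is letter #19 and maps to 23: an offset of 4. The number is (letter's place in the alphabet, a=1) + 4.
Undoing it on 5 18 24: 5→(5−4)÷1=1=a, 18→(18−4)÷1=14=n, 24→(24−4)÷1=20=t.

ant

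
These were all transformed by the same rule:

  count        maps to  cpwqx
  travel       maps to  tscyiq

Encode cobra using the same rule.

cpdue

The shift increases by 1 at each position, starting from +0: 0, 1, 2, ….
Applying it to cobra: c+0=c, o+1=p, b+2=d, r+3=u, a+4=e.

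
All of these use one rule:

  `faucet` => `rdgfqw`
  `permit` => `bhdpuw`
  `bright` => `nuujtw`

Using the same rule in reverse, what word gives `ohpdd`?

Shifts by position in faucet: pos 0: f→r (+12), pos 1: a→d (+3), pos 2: u→g (+12), pos 3: c→f (+3) — repeating every 2. A repeating key of period 2 is used — shifts +12, +3 over and over.
Undoing it on ohpdd: o−12=c, h−3=e, p−12=d, d−3=a, d−12=r.

cedar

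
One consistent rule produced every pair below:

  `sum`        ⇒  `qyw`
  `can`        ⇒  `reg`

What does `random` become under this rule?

qshrev

The output letters match the input read backwards, each shifted +4: sum reversed is mus. Two steps: reverse the string, then apply a Caesar shift of +4.
For random: reverse → modnar; then shift: m+4=q, o+4=s, d+4=h, n+4=r, a+4=e, r+4=v.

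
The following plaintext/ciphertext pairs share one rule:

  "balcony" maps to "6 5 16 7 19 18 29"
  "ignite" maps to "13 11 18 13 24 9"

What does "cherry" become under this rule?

b is letter #2 and maps to 6: an offset of 4. The number is (letter's place in the alphabet, a=1) + 4.
On cherry: c=3→7, h=8→12, e=5→9, r=18→22, r=18→22, y=25→29.

7 12 9 22 22 29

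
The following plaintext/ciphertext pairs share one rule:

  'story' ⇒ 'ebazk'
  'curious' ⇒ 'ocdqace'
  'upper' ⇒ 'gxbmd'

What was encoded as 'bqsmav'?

pigeon

Shifts by position in story: pos 0: s→e (+12), pos 1: t→b (+8), pos 2: o→a (+12), pos 3: r→z (+8) — repeating every 2. The shifts repeat in a cycle of length 2: positions 0,1,… shift by +12, +8, then the pattern repeats.
Undoing it on bqsmav: b−12=p, q−8=i, s−12=g, m−8=e, a−12=o, v−8=n.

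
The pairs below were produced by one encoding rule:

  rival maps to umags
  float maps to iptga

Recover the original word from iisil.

fence

In rival: r→u is +3, i→m is +4, v→a is +5, a→g is +6 — the shift increases by 1 each position. Letter i (0-indexed) is shifted by i+3, so successive shifts are 3, 4, 5, ….
Decoding iisil: i−3=f, i−4=e, s−5=n, i−6=c, l−7=e.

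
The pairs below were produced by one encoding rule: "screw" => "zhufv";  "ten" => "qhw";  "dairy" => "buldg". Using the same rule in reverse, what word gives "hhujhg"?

degree

The output letters match the input read backwards, each shifted +3: screw reversed is wercs. Read the word backwards and shift each letter +3.
Reversing it on hhujhg: shift back: h−3=e, h−3=e, u−3=r, j−3=g, h−3=e, g−3=d → eerged; then reverse → degree.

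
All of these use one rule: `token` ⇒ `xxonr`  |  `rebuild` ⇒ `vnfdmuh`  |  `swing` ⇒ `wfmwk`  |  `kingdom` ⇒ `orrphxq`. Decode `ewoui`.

Shifts by position in token: pos 0: t→x (+4), pos 1: o→x (+9), pos 2: k→o (+4), pos 3: e→n (+9) — repeating every 2. The shifts repeat in a cycle of length 2: positions 0,1,… shift by +4, +9, then the pattern repeats.
Reversing it on ewoui: e−4=a, w−9=n, o−4=k, u−9=l, i−4=e.

ankle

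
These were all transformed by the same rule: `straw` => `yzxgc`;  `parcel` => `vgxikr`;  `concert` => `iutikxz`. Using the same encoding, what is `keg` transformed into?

qkm

Compare letters: s→y is +6, t→z is +6, r→x is +6 — a constant shift. It's a constant shift of +6 (ROT6).
For keg: k+6=q, e+6=k, g+6=m.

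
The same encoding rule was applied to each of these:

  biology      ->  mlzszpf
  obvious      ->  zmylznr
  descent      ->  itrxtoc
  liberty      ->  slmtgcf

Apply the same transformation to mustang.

b(1)→m(12) and i(8)→l(11) fit y≡11x+1 (mod 26); the inverse of 11 mod 26 is 19. Treating letters as 0–25, the rule is x ↦ 11x + 1 (mod 26).
On mustang: m(12)→11·12+1≡3=d; u(20)→11·20+1≡13=n; s(18)→11·18+1≡17=r; t(19)→11·19+1≡2=c; a(0)→11·0+1≡1=b; n(13)→11·13+1≡14=o; g(6)→11·6+1≡15=p (all mod 26).

dnrcbop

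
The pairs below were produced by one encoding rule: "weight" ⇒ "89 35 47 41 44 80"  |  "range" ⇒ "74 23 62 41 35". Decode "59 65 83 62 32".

w(#23)→89 and e(#5)→35: differences scale by 3, so n = 3·pos + 20. Each letter becomes 3×(its alphabet position, a=1..z=26) + 20.
Reversing it on 59 65 83 62 32: 59→(59−20)÷3=13=m, 65→(65−20)÷3=15=o, 83→(83−20)÷3=21=u, 62→(62−20)÷3=14=n, 32→(32−20)÷3=4=d.

mound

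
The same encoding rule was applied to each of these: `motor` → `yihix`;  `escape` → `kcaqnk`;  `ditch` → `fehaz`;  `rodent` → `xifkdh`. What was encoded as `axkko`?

Each letter's alphabet position (a=0..z=25) is mapped through 5·x+16 mod 26 — an affine cipher.
Decoding axkko: a(0)→21·(0−16)≡2=c; x(23)→21·(23−16)≡17=r; k(10)→21·(10−16)≡4=e; k(10)→21·(10−16)≡4=e; o(14)→21·(14−16)≡10=k (all mod 26).

creek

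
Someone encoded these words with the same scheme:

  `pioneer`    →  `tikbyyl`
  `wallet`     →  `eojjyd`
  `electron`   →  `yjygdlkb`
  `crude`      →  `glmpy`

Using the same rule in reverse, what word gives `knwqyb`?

This is an affine cipher: with a=0,…,z=25, each position x becomes (9x+14) mod 26.
Decoding knwqyb: k(10)→3·(10−14)≡14=o; n(13)→3·(13−14)≡23=x; w(22)→3·(22−14)≡24=y; q(16)→3·(16−14)≡6=g; y(24)→3·(24−14)≡4=e; b(1)→3·(1−14)≡13=n (all mod 26).

oxygen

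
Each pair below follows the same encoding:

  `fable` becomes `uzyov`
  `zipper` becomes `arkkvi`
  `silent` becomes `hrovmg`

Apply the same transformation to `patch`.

This is the alphabet-reversal cipher (Atbash): a becomes z, b becomes y, etc.
For patch: p↔k, a↔z, t↔g, c↔x, h↔s.

kzgxs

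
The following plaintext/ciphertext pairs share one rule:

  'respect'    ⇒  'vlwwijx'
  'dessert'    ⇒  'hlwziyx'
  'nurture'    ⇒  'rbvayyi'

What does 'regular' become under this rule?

vlkbphv

Shifts by position in respect: pos 0: r→v (+4), pos 1: e→l (+7), pos 2: s→w (+4), pos 3: p→w (+7) — repeating every 2. It's a Vigenère-style cipher with numeric key [4,7]: position i shifts by key[i mod 2].
On regular: r+4=v, e+7=l, g+4=k, u+7=b, l+4=p, a+7=h, r+4=v.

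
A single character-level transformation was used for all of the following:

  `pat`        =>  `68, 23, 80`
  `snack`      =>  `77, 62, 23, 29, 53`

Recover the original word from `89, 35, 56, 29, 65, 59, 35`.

welcome

p(#16)→68 and a(#1)→23: differences scale by 3, so n = 3·pos + 20. With a=1..z=26, the number is 3·pos + 20.
Reversing it on 89, 35, 56, 29, 65, 59, 35: 89→(89−20)÷3=23=w, 35→(35−20)÷3=5=e, 56→(56−20)÷3=12=l, 29→(29−20)÷3=3=c, 65→(65−20)÷3=15=o, 59→(59−20)÷3=13=m, 35→(35−20)÷3=5=e.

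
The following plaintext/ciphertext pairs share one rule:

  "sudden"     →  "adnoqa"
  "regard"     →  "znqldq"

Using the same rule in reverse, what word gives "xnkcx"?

In sudden: s→a is +8, u→d is +9, d→n is +10, d→o is +11 — the shift increases by 1 each position. Letter i (0-indexed) is shifted by i+8, so successive shifts are 8, 9, 10, ….
Reversing it on xnkcx: x−8=p, n−9=e, k−10=a, c−11=r, x−12=l.

pearl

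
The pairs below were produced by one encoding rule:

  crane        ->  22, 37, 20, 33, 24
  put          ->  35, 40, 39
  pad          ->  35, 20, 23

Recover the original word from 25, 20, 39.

c is letter #3 and maps to 22: an offset of 19. Letters become their 1-based position plus 19 (so a→20, b→21, …).
Reversing it on 25, 20, 39: 25→(25−19)÷1=6=f, 20→(20−19)÷1=1=a, 39→(39−19)÷1=20=t.

fat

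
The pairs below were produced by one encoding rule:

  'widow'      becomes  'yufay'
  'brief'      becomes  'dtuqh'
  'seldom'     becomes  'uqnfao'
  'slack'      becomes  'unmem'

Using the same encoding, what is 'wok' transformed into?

The shift depends on letter class: consonant w→y is +2, but vowel i→u is +12. Two shifts are in play — +12 for a/e/i/o/u, +2 for every other letter.
For wok: w(cons)+2=y, o(vowel)+12=a, k(cons)+2=m.

yam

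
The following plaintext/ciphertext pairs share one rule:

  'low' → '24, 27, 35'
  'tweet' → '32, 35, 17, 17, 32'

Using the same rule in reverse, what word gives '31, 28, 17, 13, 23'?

l is letter #12 and maps to 24: an offset of 12. The number is (letter's place in the alphabet, a=1) + 12.
Decoding 31, 28, 17, 13, 23: 31→(31−12)÷1=19=s, 28→(28−12)÷1=16=p, 17→(17−12)÷1=5=e, 13→(13−12)÷1=1=a, 23→(23−12)÷1=11=k.

speak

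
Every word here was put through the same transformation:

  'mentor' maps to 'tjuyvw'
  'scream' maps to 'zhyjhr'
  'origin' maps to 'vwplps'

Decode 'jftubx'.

campus

Shifts by position in mentor: pos 0: m→t (+7), pos 1: e→j (+5), pos 2: n→u (+7), pos 3: t→y (+5) — repeating every 2. The shifts repeat in a cycle of length 2: positions 0,1,… shift by +7, +5, then the pattern repeats.
Reversing it on jftubx: j−7=c, f−5=a, t−7=m, u−5=p, b−7=u, x−5=s.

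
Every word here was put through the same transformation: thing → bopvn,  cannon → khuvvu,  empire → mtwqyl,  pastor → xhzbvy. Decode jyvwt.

Shifts by position in thing: pos 0: t→b (+8), pos 1: h→o (+7), pos 2: i→p (+7), pos 3: n→v (+8), pos 4: g→n (+7) — repeating every 3. It's a Vigenère-style cipher with numeric key [8,7,7]: position i shifts by key[i mod 3].
Undoing it on jyvwt: j−8=b, y−7=r, v−7=o, w−8=o, t−7=m.

broom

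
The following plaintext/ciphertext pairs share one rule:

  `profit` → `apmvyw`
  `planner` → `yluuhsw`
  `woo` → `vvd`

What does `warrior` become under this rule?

yvpyyhd

The word is reversed, then every letter is shifted forward by 7.
For warrior: reverse → roirraw; then shift: r+7=y, o+7=v, i+7=p, r+7=y, r+7=y, a+7=h, w+7=d.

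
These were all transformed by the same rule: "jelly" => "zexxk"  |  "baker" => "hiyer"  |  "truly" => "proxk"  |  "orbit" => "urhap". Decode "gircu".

Each letter's alphabet position (a=0..z=25) is mapped through 25·x+8 mod 26 — an affine cipher.
Decoding gircu: g(6)→25·(6−8)≡2=c; i(8)→25·(8−8)≡0=a; r(17)→25·(17−8)≡17=r; c(2)→25·(2−8)≡6=g; u(20)→25·(20−8)≡14=o (all mod 26).

cargo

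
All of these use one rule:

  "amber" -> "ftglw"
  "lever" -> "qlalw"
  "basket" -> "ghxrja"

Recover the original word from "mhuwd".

happy

Shifts by position in amber: pos 0: a→f (+5), pos 1: m→t (+7), pos 2: b→g (+5), pos 3: e→l (+7) — repeating every 2. The shifts repeat in a cycle of length 2: positions 0,1,… shift by +5, +7, then the pattern repeats.
Reversing it on mhuwd: m−5=h, h−7=a, u−5=p, w−7=p, d−5=y.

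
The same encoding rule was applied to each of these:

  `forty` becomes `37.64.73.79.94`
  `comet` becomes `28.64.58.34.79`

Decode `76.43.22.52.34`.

f(#6)→37 and o(#15)→64: differences scale by 3, so n = 3·pos + 19. With a=1..z=26, the number is 3·pos + 19.
Undoing it on 76.43.22.52.34: 76→(76−19)÷3=19=s, 43→(43−19)÷3=8=h, 22→(22−19)÷3=1=a, 52→(52−19)÷3=11=k, 34→(34−19)÷3=5=e.

shake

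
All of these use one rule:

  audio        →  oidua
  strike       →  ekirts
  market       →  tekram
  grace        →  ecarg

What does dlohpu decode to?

uphold

The output letters match the input read backwards: audio reversed is oidua. It's just the letters in reverse order.
Undoing it on dlohpu: then reverse → uphold.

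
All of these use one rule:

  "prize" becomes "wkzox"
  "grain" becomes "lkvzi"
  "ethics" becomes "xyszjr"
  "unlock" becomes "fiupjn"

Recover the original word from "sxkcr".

This is an affine cipher: with a=0,…,z=25, each position x becomes (7x+21) mod 26.
Reversing it on sxkcr: s(18)→15·(18−21)≡7=h; x(23)→15·(23−21)≡4=e; k(10)→15·(10−21)≡17=r; c(2)→15·(2−21)≡1=b; r(17)→15·(17−21)≡18=s (all mod 26).

herbs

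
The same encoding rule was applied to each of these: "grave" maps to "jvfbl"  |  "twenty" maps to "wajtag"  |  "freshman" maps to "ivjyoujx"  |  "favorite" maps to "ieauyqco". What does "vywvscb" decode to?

surplus

Each letter shifts forward by (position + 3), i.e. 3, 4, 5, … — the shift grows by one for each successive letter.
Undoing it on vywvscb: v−3=s, y−4=u, w−5=r, v−6=p, s−7=l, c−8=u, b−9=s.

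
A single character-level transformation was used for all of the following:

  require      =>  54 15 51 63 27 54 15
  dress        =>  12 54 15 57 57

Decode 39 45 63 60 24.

mouth

r(#18)→54 and e(#5)→15: differences scale by 3, so n = 3·pos + 0. The formula is n = 3×(alphabet index, a=1).
Decoding 39 45 63 60 24: 39→(39−0)÷3=13=m, 45→(45−0)÷3=15=o, 63→(63−0)÷3=21=u, 60→(60−0)÷3=20=t, 24→(24−0)÷3=8=h.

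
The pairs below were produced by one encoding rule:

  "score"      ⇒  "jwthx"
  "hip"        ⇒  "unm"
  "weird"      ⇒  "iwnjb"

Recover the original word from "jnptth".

Two steps: reverse the string, then apply a Caesar shift of +5.
Reversing it on jnptth: shift back: j−5=e, n−5=i, p−5=k, t−5=o, t−5=o, h−5=c → eikooc; then reverse → cookie.

cookie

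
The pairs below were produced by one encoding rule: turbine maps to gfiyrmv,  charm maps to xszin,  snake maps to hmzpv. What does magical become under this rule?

nztrxzo

This is the alphabet-reversal cipher (Atbash): a becomes z, b becomes y, etc.
On magical: m↔n, a↔z, g↔t, i↔r, c↔x, a↔z, l↔o.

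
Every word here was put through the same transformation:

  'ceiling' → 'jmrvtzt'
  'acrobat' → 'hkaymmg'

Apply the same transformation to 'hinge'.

oqwqp

In ceiling: c→j is +7, e→m is +8, i→r is +9, l→v is +10 — the shift increases by 1 each position. Each letter shifts forward by (position + 7), i.e. 7, 8, 9, … — the shift grows by one for each successive letter.
For hinge: h+7=o, i+8=q, n+9=w, g+10=q, e+11=p.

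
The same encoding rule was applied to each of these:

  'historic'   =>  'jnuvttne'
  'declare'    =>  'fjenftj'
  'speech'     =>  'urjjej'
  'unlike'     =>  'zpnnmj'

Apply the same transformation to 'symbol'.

uaodtn

The shift depends on letter class: consonant h→j is +2, but vowel i→n is +5. The rule splits by letter class: vowels +5, consonants +2.
Applying it to symbol: s(cons)+2=u, y(cons)+2=a, m(cons)+2=o, b(cons)+2=d, o(vowel)+5=t, l(cons)+2=n.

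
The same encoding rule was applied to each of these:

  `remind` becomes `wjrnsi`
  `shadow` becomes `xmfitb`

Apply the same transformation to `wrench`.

Each letter is shifted forward by 5 in the alphabet (a Caesar shift of +5).
For wrench: w+5=b, r+5=w, e+5=j, n+5=s, c+5=h, h+5=m.

bwjshm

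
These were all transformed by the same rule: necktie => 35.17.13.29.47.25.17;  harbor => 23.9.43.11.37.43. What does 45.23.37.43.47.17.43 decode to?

shorter

n(#14)→35 and e(#5)→17: differences scale by 2, so n = 2·pos + 7. The formula is n = 2×(alphabet index, a=1) + 7.
Decoding 45.23.37.43.47.17.43: 45→(45−7)÷2=19=s, 23→(23−7)÷2=8=h, 37→(37−7)÷2=15=o, 43→(43−7)÷2=18=r, 47→(47−7)÷2=20=t, 17→(17−7)÷2=5=e, 43→(43−7)÷2=18=r.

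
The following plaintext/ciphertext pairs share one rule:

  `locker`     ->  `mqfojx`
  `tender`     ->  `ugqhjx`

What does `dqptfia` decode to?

The shift increases by 1 at each position, starting from +1: 1, 2, 3, ….
Reversing it on dqptfia: d−1=c, q−2=o, p−3=m, t−4=p, f−5=a, i−6=c, a−7=t.

compact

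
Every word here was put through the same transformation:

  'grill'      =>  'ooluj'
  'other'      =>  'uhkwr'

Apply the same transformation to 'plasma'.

The output letters match the input read backwards, each shifted +3: grill reversed is llirg. The word is reversed, then every letter is shifted forward by 3.
Applying it to plasma: reverse → amsalp; then shift: a+3=d, m+3=p, s+3=v, a+3=d, l+3=o, p+3=s.

dpvdos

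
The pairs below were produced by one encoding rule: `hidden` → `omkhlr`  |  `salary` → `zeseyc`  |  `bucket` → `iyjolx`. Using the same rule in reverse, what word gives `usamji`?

notice

Shifts by position in hidden: pos 0: h→o (+7), pos 1: i→m (+4), pos 2: d→k (+7), pos 3: d→h (+4) — repeating every 2. The shifts repeat in a cycle of length 2: positions 0,1,… shift by +7, +4, then the pattern repeats.
Decoding usamji: u−7=n, s−4=o, a−7=t, m−4=i, j−7=c, i−4=e.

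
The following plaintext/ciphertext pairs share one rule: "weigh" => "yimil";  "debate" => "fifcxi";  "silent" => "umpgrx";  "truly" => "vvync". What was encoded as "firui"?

dense

Shifts by position in weigh: pos 0: w→y (+2), pos 1: e→i (+4), pos 2: i→m (+4), pos 3: g→i (+2), pos 4: h→l (+4) — repeating every 3. The shifts repeat in a cycle of length 3: positions 0,1,… shift by +2, +4, +4, then the pattern repeats.
Reversing it on firui: f−2=d, i−4=e, r−4=n, u−2=s, i−4=e.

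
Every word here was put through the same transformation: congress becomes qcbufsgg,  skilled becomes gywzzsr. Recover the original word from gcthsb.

Compare letters: c→q is +14, o→c is +14, n→b is +14 — a constant shift. Each letter is shifted forward by 14 in the alphabet (a Caesar shift of +14).
Reversing it on gcthsb: g−14=s, c−14=o, t−14=f, h−14=t, s−14=e, b−14=n.

soften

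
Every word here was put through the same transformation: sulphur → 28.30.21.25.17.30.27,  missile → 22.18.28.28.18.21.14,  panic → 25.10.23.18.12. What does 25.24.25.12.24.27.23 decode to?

s is letter #19 and maps to 28: an offset of 9. Letters become their 1-based position plus 9 (so a→10, b→11, …).
Undoing it on 25.24.25.12.24.27.23: 25→(25−9)÷1=16=p, 24→(24−9)÷1=15=o, 25→(25−9)÷1=16=p, 12→(12−9)÷1=3=c, 24→(24−9)÷1=15=o, 27→(27−9)÷1=18=r, 23→(23−9)÷1=14=n.

popcorn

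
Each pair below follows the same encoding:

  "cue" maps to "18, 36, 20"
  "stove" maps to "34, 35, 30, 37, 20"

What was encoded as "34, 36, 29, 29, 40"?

sunny

c is letter #3 and maps to 18: an offset of 15. The number is (letter's place in the alphabet, a=1) + 15.
Reversing it on 34, 36, 29, 29, 40: 34→(34−15)÷1=19=s, 36→(36−15)÷1=21=u, 29→(29−15)÷1=14=n, 29→(29−15)÷1=14=n, 40→(40−15)÷1=25=y.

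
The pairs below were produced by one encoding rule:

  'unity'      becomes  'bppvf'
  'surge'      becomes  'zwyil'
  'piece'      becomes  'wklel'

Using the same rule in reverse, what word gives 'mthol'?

frame

Shifts by position in unity: pos 0: u→b (+7), pos 1: n→p (+2), pos 2: i→p (+7), pos 3: t→v (+2) — repeating every 2. A repeating key of period 2 is used — shifts +7, +2 over and over.
Undoing it on mthol: m−7=f, t−2=r, h−7=a, o−2=m, l−7=e.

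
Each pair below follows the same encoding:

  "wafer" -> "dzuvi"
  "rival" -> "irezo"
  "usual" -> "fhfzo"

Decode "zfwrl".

audio

Each pair mirrors across the alphabet (w↔d, a↔z, f↔u): positions sum to 25. Each letter is replaced by its mirror in the alphabet: a↔z, b↔y, c↔x, and so on (the Atbash cipher).
Decoding zfwrl: z↔a, f↔u, w↔d, r↔i, l↔o.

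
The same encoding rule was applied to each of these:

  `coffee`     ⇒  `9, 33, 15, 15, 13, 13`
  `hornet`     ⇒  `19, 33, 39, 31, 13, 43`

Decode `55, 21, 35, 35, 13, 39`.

With a=1..z=26, the number is 2·pos + 3.
Reversing it on 55, 21, 35, 35, 13, 39: 55→(55−3)÷2=26=z, 21→(21−3)÷2=9=i, 35→(35−3)÷2=16=p, 35→(35−3)÷2=16=p, 13→(13−3)÷2=5=e, 39→(39−3)÷2=18=r.

zipper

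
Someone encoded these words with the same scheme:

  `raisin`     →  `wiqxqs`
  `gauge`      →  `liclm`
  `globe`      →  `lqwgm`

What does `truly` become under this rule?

ywcqd

Vowels shift forward by 8 and consonants shift forward by 5.
On truly: t(cons)+5=y, r(cons)+5=w, u(vowel)+8=c, l(cons)+5=q, y(cons)+5=d.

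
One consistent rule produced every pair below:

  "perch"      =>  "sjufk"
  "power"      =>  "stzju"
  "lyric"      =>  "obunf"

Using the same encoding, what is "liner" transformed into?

onqju

The shift depends on letter class: consonant p→s is +3, but vowel e→j is +5. The rule splits by letter class: vowels +5, consonants +3.
On liner: l(cons)+3=o, i(vowel)+5=n, n(cons)+3=q, e(vowel)+5=j, r(cons)+3=u.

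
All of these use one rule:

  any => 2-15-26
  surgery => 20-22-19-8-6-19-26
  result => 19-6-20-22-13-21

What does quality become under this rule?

18-22-2-13-10-21-26

Each letter is replaced by its alphabet position (a=1..z=26) + 1.
For quality: q=17→18, u=21→22, a=1→2, l=12→13, i=9→10, t=20→21, y=25→26.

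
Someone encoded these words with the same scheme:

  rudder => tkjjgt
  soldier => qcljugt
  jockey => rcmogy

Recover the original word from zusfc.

r(17)→t(19) and u(20)→k(10) fit y≡23x+18 (mod 26); the inverse of 23 mod 26 is 17. This is an affine cipher: with a=0,…,z=25, each position x becomes (23x+18) mod 26.
Undoing it on zusfc: z(25)→17·(25−18)≡15=p; u(20)→17·(20−18)≡8=i; s(18)→17·(18−18)≡0=a; f(5)→17·(5−18)≡13=n; c(2)→17·(2−18)≡14=o (all mod 26).

piano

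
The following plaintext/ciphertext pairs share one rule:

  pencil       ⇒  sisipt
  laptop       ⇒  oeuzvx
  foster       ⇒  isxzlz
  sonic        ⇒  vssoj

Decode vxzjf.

In pencil: p→s is +3, e→i is +4, n→s is +5, c→i is +6 — the shift increases by 1 each position. Each letter shifts forward by (position + 3), i.e. 3, 4, 5, … — the shift grows by one for each successive letter.
Undoing it on vxzjf: v−3=s, x−4=t, z−5=u, j−6=d, f−7=y.

study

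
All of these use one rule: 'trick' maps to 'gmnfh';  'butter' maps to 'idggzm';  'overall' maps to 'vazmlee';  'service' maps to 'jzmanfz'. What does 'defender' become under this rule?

t(19)→g(6) and r(17)→m(12) fit y≡23x+11 (mod 26); the inverse of 23 mod 26 is 17. Treating letters as 0–25, the rule is x ↦ 23x + 11 (mod 26).
For defender: d(3)→23·3+11≡2=c; e(4)→23·4+11≡25=z; f(5)→23·5+11≡22=w; e(4)→23·4+11≡25=z; n(13)→23·13+11≡24=y; d(3)→23·3+11≡2=c; e(4)→23·4+11≡25=z; r(17)→23·17+11≡12=m (all mod 26).

czwzyczm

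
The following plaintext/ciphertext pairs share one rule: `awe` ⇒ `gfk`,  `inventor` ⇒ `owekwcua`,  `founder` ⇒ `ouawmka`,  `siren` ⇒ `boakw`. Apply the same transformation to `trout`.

cauac

The rule splits by letter class: vowels +6, consonants +9.
On trout: t(cons)+9=c, r(cons)+9=a, o(vowel)+6=u, u(vowel)+6=a, t(cons)+9=c.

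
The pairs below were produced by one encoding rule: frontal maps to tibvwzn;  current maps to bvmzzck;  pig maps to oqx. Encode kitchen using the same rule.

vmpkbqs

The output letters match the input read backwards, each shifted +8: frontal reversed is latnorf. Two steps: reverse the string, then apply a Caesar shift of +8.
Applying it to kitchen: reverse → nehctik; then shift: n+8=v, e+8=m, h+8=p, c+8=k, t+8=b, i+8=q, k+8=s.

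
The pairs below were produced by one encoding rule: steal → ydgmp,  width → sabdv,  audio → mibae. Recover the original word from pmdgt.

Each letter's alphabet position (a=0..z=25) is mapped through 5·x+12 mod 26 — an affine cipher.
Decoding pmdgt: p(15)→21·(15−12)≡11=l; m(12)→21·(12−12)≡0=a; d(3)→21·(3−12)≡19=t; g(6)→21·(6−12)≡4=e; t(19)→21·(19−12)≡17=r (all mod 26).

later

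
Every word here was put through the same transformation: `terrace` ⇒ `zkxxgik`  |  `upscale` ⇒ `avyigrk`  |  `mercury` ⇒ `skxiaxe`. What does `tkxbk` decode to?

nerve

Compare letters: t→z is +6, e→k is +6, r→x is +6 — a constant shift. This is a Caesar cipher with shift 6.
Reversing it on tkxbk: t−6=n, k−6=e, x−6=r, b−6=v, k−6=e.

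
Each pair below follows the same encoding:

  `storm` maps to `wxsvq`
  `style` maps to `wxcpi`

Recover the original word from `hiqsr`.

demon

Compare letters: s→w is +4, t→x is +4, o→s is +4 — a constant shift. Each letter is shifted forward by 4 in the alphabet (a Caesar shift of +4).
Decoding hiqsr: h−4=d, i−4=e, q−4=m, s−4=o, r−4=n.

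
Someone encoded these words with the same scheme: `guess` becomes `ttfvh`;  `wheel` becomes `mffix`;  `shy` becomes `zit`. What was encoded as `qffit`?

The output letters match the input read backwards, each shifted +1: guess reversed is sseug. The word is reversed, then every letter is shifted forward by 1.
Reversing it on qffit: shift back: q−1=p, f−1=e, f−1=e, i−1=h, t−1=s → peehs; then reverse → sheep.

sheep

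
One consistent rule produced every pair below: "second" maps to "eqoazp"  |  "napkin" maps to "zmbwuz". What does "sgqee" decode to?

Every letter moves 12 places later in the alphabet, wrapping around z→a.
Undoing it on sgqee: s−12=g, g−12=u, q−12=e, e−12=s, e−12=s.

guess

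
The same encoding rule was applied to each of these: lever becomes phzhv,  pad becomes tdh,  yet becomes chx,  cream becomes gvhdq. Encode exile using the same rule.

The shift depends on letter class: consonant l→p is +4, but vowel e→h is +3. Two shifts are in play — +3 for a/e/i/o/u, +4 for every other letter.
On exile: e(vowel)+3=h, x(cons)+4=b, i(vowel)+3=l, l(cons)+4=p, e(vowel)+3=h.

hblph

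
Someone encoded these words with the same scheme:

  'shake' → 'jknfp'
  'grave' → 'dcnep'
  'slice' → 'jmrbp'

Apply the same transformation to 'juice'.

yxrbp

s(18)→j(9) and h(7)→k(10) fit y≡7x+13 (mod 26); the inverse of 7 mod 26 is 15. Each letter's alphabet position (a=0..z=25) is mapped through 7·x+13 mod 26 — an affine cipher.
For juice: j(9)→7·9+13≡24=y; u(20)→7·20+13≡23=x; i(8)→7·8+13≡17=r; c(2)→7·2+13≡1=b; e(4)→7·4+13≡15=p (all mod 26).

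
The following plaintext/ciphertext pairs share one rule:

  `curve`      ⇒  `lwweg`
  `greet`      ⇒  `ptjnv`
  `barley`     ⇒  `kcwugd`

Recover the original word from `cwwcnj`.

turtle

A repeating key of period 3 is used — shifts +9, +2, +5 over and over.
Decoding cwwcnj: c−9=t, w−2=u, w−5=r, c−9=t, n−2=l, j−5=e.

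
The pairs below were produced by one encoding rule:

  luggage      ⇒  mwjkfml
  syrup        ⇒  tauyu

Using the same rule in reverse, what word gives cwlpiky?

builder

In luggage: l→m is +1, u→w is +2, g→j is +3, g→k is +4 — the shift increases by 1 each position. The shift increases by 1 at each position, starting from +1: 1, 2, 3, ….
Reversing it on cwlpiky: c−1=b, w−2=u, l−3=i, p−4=l, i−5=d, k−6=e, y−7=r.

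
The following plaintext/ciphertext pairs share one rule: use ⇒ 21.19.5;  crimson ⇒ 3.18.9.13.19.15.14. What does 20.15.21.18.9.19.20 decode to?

tourist

u is letter #21 and maps to 21: an offset of 0. Letters become their 1-indexed alphabet positions: a=1 … z=26.
Reversing it on 20.15.21.18.9.19.20: 20=t, 15=o, 21=u, 18=r, 9=i, 19=s, 20=t.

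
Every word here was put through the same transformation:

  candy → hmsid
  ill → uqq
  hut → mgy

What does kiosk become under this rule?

The shift depends on letter class: consonant c→h is +5, but vowel a→m is +12. Vowels shift forward by 12 and consonants shift forward by 5.
On kiosk: k(cons)+5=p, i(vowel)+12=u, o(vowel)+12=a, s(cons)+5=x, k(cons)+5=p.

puaxp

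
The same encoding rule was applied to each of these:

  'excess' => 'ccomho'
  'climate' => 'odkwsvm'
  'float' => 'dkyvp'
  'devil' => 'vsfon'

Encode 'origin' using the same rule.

The output letters match the input read backwards, each shifted +10: excess reversed is ssecxe. The word is reversed, then every letter is shifted forward by 10.
For origin: reverse → nigiro; then shift: n+10=x, i+10=s, g+10=q, i+10=s, r+10=b, o+10=y.

xsqsby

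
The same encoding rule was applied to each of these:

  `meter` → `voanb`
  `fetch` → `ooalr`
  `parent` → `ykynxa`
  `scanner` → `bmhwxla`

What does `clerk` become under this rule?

Shifts by position in meter: pos 0: m→v (+9), pos 1: e→o (+10), pos 2: t→a (+7), pos 3: e→n (+9), pos 4: r→b (+10) — repeating every 3. The shifts repeat in a cycle of length 3: positions 0,1,… shift by +9, +10, +7, then the pattern repeats.
For clerk: c+9=l, l+10=v, e+7=l, r+9=a, k+10=u.

lvlau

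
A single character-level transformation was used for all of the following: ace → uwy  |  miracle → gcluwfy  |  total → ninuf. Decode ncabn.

Compare letters: a→u is +20, c→w is +20, e→y is +20 — a constant shift. It's a constant shift of +20 (ROT20).
Reversing it on ncabn: n−20=t, c−20=i, a−20=g, b−20=h, n−20=t.

tight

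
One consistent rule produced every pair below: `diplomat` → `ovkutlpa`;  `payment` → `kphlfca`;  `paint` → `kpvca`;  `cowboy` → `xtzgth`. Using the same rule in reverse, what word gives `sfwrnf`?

d(3)→o(14) and i(8)→v(21) fit y≡17x+15 (mod 26); the inverse of 17 mod 26 is 23. Each letter's alphabet position (a=0..z=25) is mapped through 17·x+15 mod 26 — an affine cipher.
Reversing it on sfwrnf: s(18)→23·(18−15)≡17=r; f(5)→23·(5−15)≡4=e; w(22)→23·(22−15)≡5=f; r(17)→23·(17−15)≡20=u; n(13)→23·(13−15)≡6=g; f(5)→23·(5−15)≡4=e (all mod 26).

refuge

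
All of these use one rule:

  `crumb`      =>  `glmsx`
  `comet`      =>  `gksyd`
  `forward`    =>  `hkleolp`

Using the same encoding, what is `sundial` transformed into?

c(2)→g(6) and r(17)→l(11) fit y≡9x+14 (mod 26); the inverse of 9 mod 26 is 3. Treating letters as 0–25, the rule is x ↦ 9x + 14 (mod 26).
On sundial: s(18)→9·18+14≡20=u; u(20)→9·20+14≡12=m; n(13)→9·13+14≡1=b; d(3)→9·3+14≡15=p; i(8)→9·8+14≡8=i; a(0)→9·0+14≡14=o; l(11)→9·11+14≡9=j (all mod 26).

umbpioj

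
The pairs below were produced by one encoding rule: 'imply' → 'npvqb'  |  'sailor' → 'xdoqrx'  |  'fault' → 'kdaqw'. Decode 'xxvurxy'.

Shifts by position in imply: pos 0: i→n (+5), pos 1: m→p (+3), pos 2: p→v (+6), pos 3: l→q (+5), pos 4: y→b (+3) — repeating every 3. It's a Vigenère-style cipher with numeric key [5,3,6]: position i shifts by key[i mod 3].
Decoding xxvurxy: x−5=s, x−3=u, v−6=p, u−5=p, r−3=o, x−6=r, y−5=t.

support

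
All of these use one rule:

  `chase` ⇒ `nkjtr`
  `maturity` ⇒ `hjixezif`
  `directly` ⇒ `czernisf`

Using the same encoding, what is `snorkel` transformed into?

twledrs

c(2)→n(13) and h(7)→k(10) fit y≡15x+9 (mod 26); the inverse of 15 mod 26 is 7. Each letter's alphabet position (a=0..z=25) is mapped through 15·x+9 mod 26 — an affine cipher.
For snorkel: s(18)→15·18+9≡19=t; n(13)→15·13+9≡22=w; o(14)→15·14+9≡11=l; r(17)→15·17+9≡4=e; k(10)→15·10+9≡3=d; e(4)→15·4+9≡17=r; l(11)→15·11+9≡18=s (all mod 26).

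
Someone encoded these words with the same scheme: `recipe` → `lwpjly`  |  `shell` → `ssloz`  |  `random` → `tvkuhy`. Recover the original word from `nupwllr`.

Two steps: reverse the string, then apply a Caesar shift of +7.
Reversing it on nupwllr: shift back: n−7=g, u−7=n, p−7=i, w−7=p, l−7=e, l−7=e, r−7=k → gnipeek; then reverse → keeping.

keeping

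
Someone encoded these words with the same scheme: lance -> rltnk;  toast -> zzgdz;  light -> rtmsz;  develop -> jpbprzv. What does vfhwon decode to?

public

It's a Vigenère-style cipher with numeric key [6,11]: position i shifts by key[i mod 2].
Decoding vfhwon: v−6=p, f−11=u, h−6=b, w−11=l, o−6=i, n−11=c.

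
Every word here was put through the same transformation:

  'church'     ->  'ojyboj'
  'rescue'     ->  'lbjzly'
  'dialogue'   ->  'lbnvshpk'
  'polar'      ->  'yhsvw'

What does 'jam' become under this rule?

thq

The output letters match the input read backwards, each shifted +7: church reversed is hcruhc. The word is reversed, then every letter is shifted forward by 7.
On jam: reverse → maj; then shift: m+7=t, a+7=h, j+7=q.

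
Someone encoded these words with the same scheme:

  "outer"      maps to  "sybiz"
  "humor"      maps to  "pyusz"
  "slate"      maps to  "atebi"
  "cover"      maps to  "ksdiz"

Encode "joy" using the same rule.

The shift depends on letter class: consonant t→b is +8, but vowel o→s is +4. Vowels shift forward by 4 and consonants shift forward by 8.
Applying it to joy: j(cons)+8=r, o(vowel)+4=s, y(cons)+8=g.

rsg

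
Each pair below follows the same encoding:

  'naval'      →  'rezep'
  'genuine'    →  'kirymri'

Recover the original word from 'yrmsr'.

union

Compare letters: n→r is +4, a→e is +4, v→z is +4 — a constant shift. This is a Caesar cipher with shift 4.
Decoding yrmsr: y−4=u, r−4=n, m−4=i, s−4=o, r−4=n.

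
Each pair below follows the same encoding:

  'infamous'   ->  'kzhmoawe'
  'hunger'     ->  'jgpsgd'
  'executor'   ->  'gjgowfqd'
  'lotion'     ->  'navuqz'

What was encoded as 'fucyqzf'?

Shifts by position in infamous: pos 0: i→k (+2), pos 1: n→z (+12), pos 2: f→h (+2), pos 3: a→m (+12) — repeating every 2. The shifts repeat in a cycle of length 2: positions 0,1,… shift by +2, +12, then the pattern repeats.
Undoing it on fucyqzf: f−2=d, u−12=i, c−2=a, y−12=m, q−2=o, z−12=n, f−2=d.

diamond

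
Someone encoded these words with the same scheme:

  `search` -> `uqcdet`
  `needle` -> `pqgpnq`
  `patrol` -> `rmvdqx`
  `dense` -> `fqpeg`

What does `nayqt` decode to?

lower

Shifts by position in search: pos 0: s→u (+2), pos 1: e→q (+12), pos 2: a→c (+2), pos 3: r→d (+12) — repeating every 2. A repeating key of period 2 is used — shifts +2, +12 over and over.
Undoing it on nayqt: n−2=l, a−12=o, y−2=w, q−12=e, t−2=r.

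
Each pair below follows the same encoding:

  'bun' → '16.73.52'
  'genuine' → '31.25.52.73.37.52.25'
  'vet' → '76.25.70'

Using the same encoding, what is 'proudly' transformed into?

58.64.55.73.22.46.85

b(#2)→16 and u(#21)→73: differences scale by 3, so n = 3·pos + 10. With a=1..z=26, the number is 3·pos + 10.
Applying it to proudly: p=16→58, r=18→64, o=15→55, u=21→73, d=4→22, l=12→46, y=25→85.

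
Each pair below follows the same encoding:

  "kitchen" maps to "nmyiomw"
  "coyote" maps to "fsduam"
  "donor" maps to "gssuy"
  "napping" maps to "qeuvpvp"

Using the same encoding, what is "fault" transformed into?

iezra

In kitchen: k→n is +3, i→m is +4, t→y is +5, c→i is +6 — the shift increases by 1 each position. Each letter shifts forward by (position + 3), i.e. 3, 4, 5, … — the shift grows by one for each successive letter.
For fault: f+3=i, a+4=e, u+5=z, l+6=r, t+7=a.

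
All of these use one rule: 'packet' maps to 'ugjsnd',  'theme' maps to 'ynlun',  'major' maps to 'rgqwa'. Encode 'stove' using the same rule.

xzvdn

In packet: p→u is +5, a→g is +6, c→j is +7, k→s is +8 — the shift increases by 1 each position. The shift increases by 1 at each position, starting from +5: 5, 6, 7, ….
On stove: s+5=x, t+6=z, o+7=v, v+8=d, e+9=n.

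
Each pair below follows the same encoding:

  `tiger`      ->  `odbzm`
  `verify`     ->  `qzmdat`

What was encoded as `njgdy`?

This is a Caesar cipher with shift 21.
Undoing it on njgdy: n−21=s, j−21=o, g−21=l, d−21=i, y−21=d.

solid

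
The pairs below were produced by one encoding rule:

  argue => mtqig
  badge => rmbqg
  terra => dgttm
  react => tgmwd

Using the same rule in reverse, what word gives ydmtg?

a(0)→m(12) and r(17)→t(19) fit y≡5x+12 (mod 26); the inverse of 5 mod 26 is 21. Treating letters as 0–25, the rule is x ↦ 5x + 12 (mod 26).
Reversing it on ydmtg: y(24)→21·(24−12)≡18=s; d(3)→21·(3−12)≡19=t; m(12)→21·(12−12)≡0=a; t(19)→21·(19−12)≡17=r; g(6)→21·(6−12)≡4=e (all mod 26).

stare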